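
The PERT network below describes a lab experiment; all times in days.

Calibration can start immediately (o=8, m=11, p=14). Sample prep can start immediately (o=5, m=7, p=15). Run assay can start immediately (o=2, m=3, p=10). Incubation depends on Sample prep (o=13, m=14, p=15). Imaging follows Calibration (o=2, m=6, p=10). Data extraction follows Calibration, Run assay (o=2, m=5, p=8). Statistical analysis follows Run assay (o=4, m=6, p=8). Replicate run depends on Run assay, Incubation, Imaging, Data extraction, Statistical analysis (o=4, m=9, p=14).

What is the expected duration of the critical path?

31 days

te_Calibration = (8 + 4·11 + 14)/6 = 66/6 = 11
te_Sample prep = (5 + 4·7 + 15)/6 = 48/6 = 8
te_Run assay = (2 + 4·3 + 10)/6 = 24/6 = 4
te_Incubation = (13 + 4·14 + 15)/6 = 84/6 = 14
te_Imaging = (2 + 4·6 + 10)/6 = 36/6 = 6
te_Data extraction = (2 + 4·5 + 8)/6 = 30/6 = 5
te_Statistical analysis = (4 + 4·6 + 8)/6 = 36/6 = 6
te_Replicate run = (4 + 4·9 + 14)/6 = 54/6 = 9

Forward pass:
ES_Calibration = 0; EF_Calibration = 11
ES_Sample prep = 0; EF_Sample prep = 8
ES_Run assay = 0; EF_Run assay = 4
ES_Incubation = 8; EF_Incubation = 8+14 = 22
ES_Imaging = 11; EF_Imaging = 11+6 = 17
ES_Data extraction = max(EF_Calibration=11, EF_Run assay=4) = 11; EF_Data extraction = 11+5 = 16
ES_Statistical analysis = 4; EF_Statistical analysis = 4+6 = 10
ES_Replicate run = max(EF_Run assay=4, EF_Incubation=22, EF_Imaging=17, EF_Data extraction=16, EF_Statistical analysis=10) = 22; EF_Replicate run = 22+9 = 31
Expected project duration μ = 31 days. Critical path: Sample prep → Incubation → Replicate run.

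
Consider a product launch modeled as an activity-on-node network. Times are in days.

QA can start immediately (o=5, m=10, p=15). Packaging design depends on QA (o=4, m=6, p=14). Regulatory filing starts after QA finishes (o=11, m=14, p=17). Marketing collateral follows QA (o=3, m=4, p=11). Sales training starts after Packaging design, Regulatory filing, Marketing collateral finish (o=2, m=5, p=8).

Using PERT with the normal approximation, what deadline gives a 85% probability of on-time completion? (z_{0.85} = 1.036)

te_QA = (5 + 4·10 + 15)/6 = 60/6 = 10; σ²_QA = ((15−5)/6)² = 2.778
te_Packaging design = (4 + 4·6 + 14)/6 = 42/6 = 7; σ²_Packaging design = ((14−4)/6)² = 2.778
te_Regulatory filing = (11 + 4·14 + 17)/6 = 84/6 = 14; σ²_Regulatory filing = ((17−11)/6)² = 1.000
te_Marketing collateral = (3 + 4·4 + 11)/6 = 30/6 = 5; σ²_Marketing collateral = ((11−3)/6)² = 1.778
te_Sales training = (2 + 4·5 + 8)/6 = 30/6 = 5; σ²_Sales training = ((8−2)/6)² = 1.000

Forward pass:
ES_QA = 0; EF_QA = 10
ES_Packaging design = 10; EF_Packaging design = 10+7 = 17
ES_Regulatory filing = 10; EF_Regulatory filing = 10+14 = 24
ES_Marketing collateral = 10; EF_Marketing collateral = 10+5 = 15
ES_Sales training = max(EF_Packaging design=17, EF_Regulatory filing=24, EF_Marketing collateral=15) = 24; EF_Sales training = 24+5 = 29
Expected project duration μ = 29 days. Critical path: QA → Regulatory filing → Sales training.

Variance along critical path = 2.778 + 1.000 + 1.000 = 4.778; σ = 2.186 days.
D = μ + z·σ = 29 + 1.036·2.186 = 31.3 days

31.3 days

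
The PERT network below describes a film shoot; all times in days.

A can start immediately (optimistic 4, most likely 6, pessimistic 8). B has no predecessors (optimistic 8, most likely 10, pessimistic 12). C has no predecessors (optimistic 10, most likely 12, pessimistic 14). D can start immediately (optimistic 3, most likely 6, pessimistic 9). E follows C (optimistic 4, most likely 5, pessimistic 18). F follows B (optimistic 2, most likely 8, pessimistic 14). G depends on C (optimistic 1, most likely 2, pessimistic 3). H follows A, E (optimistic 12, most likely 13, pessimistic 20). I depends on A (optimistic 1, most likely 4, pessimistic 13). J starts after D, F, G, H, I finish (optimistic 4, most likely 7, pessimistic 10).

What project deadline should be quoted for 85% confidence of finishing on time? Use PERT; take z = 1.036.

te_A = (4 + 4·6 + 8)/6 = 36/6 = 6; σ²_A = ((8−4)/6)² = 0.444
te_B = (8 + 4·10 + 12)/6 = 60/6 = 10; σ²_B = ((12−8)/6)² = 0.444
te_C = (10 + 4·12 + 14)/6 = 72/6 = 12; σ²_C = ((14−10)/6)² = 0.444
te_D = (3 + 4·6 + 9)/6 = 36/6 = 6; σ²_D = ((9−3)/6)² = 1.000
te_E = (4 + 4·5 + 18)/6 = 42/6 = 7; σ²_E = ((18−4)/6)² = 5.444
te_F = (2 + 4·8 + 14)/6 = 48/6 = 8; σ²_F = ((14−2)/6)² = 4.000
te_G = (1 + 4·2 + 3)/6 = 12/6 = 2; σ²_G = ((3−1)/6)² = 0.111
te_H = (12 + 4·13 + 20)/6 = 84/6 = 14; σ²_H = ((20−12)/6)² = 1.778
te_I = (1 + 4·4 + 13)/6 = 30/6 = 5; σ²_I = ((13−1)/6)² = 4.000
te_J = (4 + 4·7 + 10)/6 = 42/6 = 7; σ²_J = ((10−4)/6)² = 1.000

Forward pass:
ES_A = 0; EF_A = 6
ES_B = 0; EF_B = 10
ES_C = 0; EF_C = 12
ES_D = 0; EF_D = 6
ES_E = 12; EF_E = 12+7 = 19
ES_F = 10; EF_F = 10+8 = 18
ES_G = 12; EF_G = 12+2 = 14
ES_H = max(EF_A=6, EF_E=19) = 19; EF_H = 19+14 = 33
ES_I = 6; EF_I = 6+5 = 11
ES_J = max(EF_D=6, EF_F=18, EF_G=14, EF_H=33, EF_I=11) = 33; EF_J = 33+7 = 40
Expected project duration μ = 40 days. Critical path: C → E → H → J.

Variance along critical path = 0.444 + 5.444 + 1.778 + 1.000 = 8.667; σ = 2.944 days.
D = μ + z·σ = 40 + 1.036·2.944 = 43.0 days

43.0 days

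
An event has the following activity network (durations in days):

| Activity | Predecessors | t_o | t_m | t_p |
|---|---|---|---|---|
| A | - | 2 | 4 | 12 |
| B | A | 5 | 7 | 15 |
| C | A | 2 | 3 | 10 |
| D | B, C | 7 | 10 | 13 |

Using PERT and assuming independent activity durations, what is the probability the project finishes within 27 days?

te_A = (2 + 4·4 + 12)/6 = 30/6 = 5; σ²_A = ((12−2)/6)² = 2.778
te_B = (5 + 4·7 + 15)/6 = 48/6 = 8; σ²_B = ((15−5)/6)² = 2.778
te_C = (2 + 4·3 + 10)/6 = 24/6 = 4; σ²_C = ((10−2)/6)² = 1.778
te_D = (7 + 4·10 + 13)/6 = 60/6 = 10; σ²_D = ((13−7)/6)² = 1.000

Forward pass:
ES_A = 0; EF_A = 5
ES_B = 5; EF_B = 5+8 = 13
ES_C = 5; EF_C = 5+4 = 9
ES_D = max(EF_B=13, EF_C=9) = 13; EF_D = 13+10 = 23
Expected project duration μ = 23 days. Critical path: A → B → D.

Variance along critical path = 2.778 + 2.778 + 1.000 = 6.556; σ = √6.556 = 2.560 days.
Z = (27 − 23) / 2.560 = 1.562
P(T ≤ 27) = Φ(1.562) ≈ 0.941

0.941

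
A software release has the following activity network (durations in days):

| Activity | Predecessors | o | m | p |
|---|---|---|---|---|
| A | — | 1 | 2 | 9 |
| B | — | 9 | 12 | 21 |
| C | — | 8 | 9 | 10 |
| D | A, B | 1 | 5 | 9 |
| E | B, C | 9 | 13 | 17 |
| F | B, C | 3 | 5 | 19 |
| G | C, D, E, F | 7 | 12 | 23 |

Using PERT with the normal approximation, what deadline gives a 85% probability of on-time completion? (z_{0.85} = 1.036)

te_A = (1 + 4·2 + 9)/6 = 18/6 = 3; σ²_A = ((9−1)/6)² = 1.778
te_B = (9 + 4·12 + 21)/6 = 78/6 = 13; σ²_B = ((21−9)/6)² = 4.000
te_C = (8 + 4·9 + 10)/6 = 54/6 = 9; σ²_C = ((10−8)/6)² = 0.111
te_D = (1 + 4·5 + 9)/6 = 30/6 = 5; σ²_D = ((9−1)/6)² = 1.778
te_E = (9 + 4·13 + 17)/6 = 78/6 = 13; σ²_E = ((17−9)/6)² = 1.778
te_F = (3 + 4·5 + 19)/6 = 42/6 = 7; σ²_F = ((19−3)/6)² = 7.111
te_G = (7 + 4·12 + 23)/6 = 78/6 = 13; σ²_G = ((23−7)/6)² = 7.111

Forward pass:
ES_A = 0; EF_A = 3
ES_B = 0; EF_B = 13
ES_C = 0; EF_C = 9
ES_D = max(EF_A=3, EF_B=13) = 13; EF_D = 13+5 = 18
ES_E = max(EF_B=13, EF_C=9) = 13; EF_E = 13+13 = 26
ES_F = max(EF_B=13, EF_C=9) = 13; EF_F = 13+7 = 20
ES_G = max(EF_C=9, EF_D=18, EF_E=26, EF_F=20) = 26; EF_G = 26+13 = 39
Expected project duration μ = 39 days. Critical path: B → E → G.

Variance along critical path = 4.000 + 1.778 + 7.111 = 12.889; σ = 3.590 days.
D = μ + z·σ = 39 + 1.036·3.590 = 42.7 days

42.7 days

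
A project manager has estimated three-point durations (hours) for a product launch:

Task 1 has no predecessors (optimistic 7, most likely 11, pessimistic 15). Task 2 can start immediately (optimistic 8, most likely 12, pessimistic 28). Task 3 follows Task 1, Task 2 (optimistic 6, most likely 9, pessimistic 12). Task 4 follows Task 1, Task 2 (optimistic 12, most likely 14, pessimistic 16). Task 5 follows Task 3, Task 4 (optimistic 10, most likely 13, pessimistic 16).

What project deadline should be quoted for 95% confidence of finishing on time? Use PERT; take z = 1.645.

46.8 hours

te_Task 1 = (7 + 4·11 + 15)/6 = 66/6 = 11; σ²_Task 1 = ((15−7)/6)² = 1.778
te_Task 2 = (8 + 4·12 + 28)/6 = 84/6 = 14; σ²_Task 2 = ((28−8)/6)² = 11.111
te_Task 3 = (6 + 4·9 + 12)/6 = 54/6 = 9; σ²_Task 3 = ((12−6)/6)² = 1.000
te_Task 4 = (12 + 4·14 + 16)/6 = 84/6 = 14; σ²_Task 4 = ((16−12)/6)² = 0.444
te_Task 5 = (10 + 4·13 + 16)/6 = 78/6 = 13; σ²_Task 5 = ((16−10)/6)² = 1.000

Forward pass:
ES_Task 1 = 0; EF_Task 1 = 11
ES_Task 2 = 0; EF_Task 2 = 14
ES_Task 3 = max(EF_Task 1=11, EF_Task 2=14) = 14; EF_Task 3 = 14+9 = 23
ES_Task 4 = max(EF_Task 1=11, EF_Task 2=14) = 14; EF_Task 4 = 14+14 = 28
ES_Task 5 = max(EF_Task 3=23, EF_Task 4=28) = 28; EF_Task 5 = 28+13 = 41
Expected project duration μ = 41 hours. Critical path: Task 2 → Task 4 → Task 5.

Variance along critical path = 11.111 + 0.444 + 1.000 = 12.556; σ = 3.543 hours.
D = μ + z·σ = 41 + 1.645·3.543 = 46.8 hours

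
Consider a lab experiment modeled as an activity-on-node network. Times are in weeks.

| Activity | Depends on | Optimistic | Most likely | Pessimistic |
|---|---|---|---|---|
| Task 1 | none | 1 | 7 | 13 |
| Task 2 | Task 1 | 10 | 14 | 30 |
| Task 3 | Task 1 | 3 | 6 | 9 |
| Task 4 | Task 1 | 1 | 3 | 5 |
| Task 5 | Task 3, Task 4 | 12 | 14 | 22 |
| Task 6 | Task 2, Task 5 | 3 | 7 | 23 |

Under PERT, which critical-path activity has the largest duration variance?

Task 6

te_Task 1 = (1 + 4·7 + 13)/6 = 42/6 = 7; σ²_Task 1 = ((13−1)/6)² = 4.000
te_Task 2 = (10 + 4·14 + 30)/6 = 96/6 = 16; σ²_Task 2 = ((30−10)/6)² = 11.111
te_Task 3 = (3 + 4·6 + 9)/6 = 36/6 = 6; σ²_Task 3 = ((9−3)/6)² = 1.000
te_Task 4 = (1 + 4·3 + 5)/6 = 18/6 = 3; σ²_Task 4 = ((5−1)/6)² = 0.444
te_Task 5 = (12 + 4·14 + 22)/6 = 90/6 = 15; σ²_Task 5 = ((22−12)/6)² = 2.778
te_Task 6 = (3 + 4·7 + 23)/6 = 54/6 = 9; σ²_Task 6 = ((23−3)/6)² = 11.111

Forward pass:
ES_Task 1 = 0; EF_Task 1 = 7
ES_Task 2 = 7; EF_Task 2 = 7+16 = 23
ES_Task 3 = 7; EF_Task 3 = 7+6 = 13
ES_Task 4 = 7; EF_Task 4 = 7+3 = 10
ES_Task 5 = max(EF_Task 3=13, EF_Task 4=10) = 13; EF_Task 5 = 13+15 = 28
ES_Task 6 = max(EF_Task 2=23, EF_Task 5=28) = 28; EF_Task 6 = 28+9 = 37
Expected project duration μ = 37 weeks. Critical path: Task 1 → Task 3 → Task 5 → Task 6.

Variances on critical path: σ²_Task 1=4.000, σ²_Task 3=1.000, σ²_Task 5=2.778, σ²_Task 6=11.111.
Largest is σ²_Task 6 = 11.111.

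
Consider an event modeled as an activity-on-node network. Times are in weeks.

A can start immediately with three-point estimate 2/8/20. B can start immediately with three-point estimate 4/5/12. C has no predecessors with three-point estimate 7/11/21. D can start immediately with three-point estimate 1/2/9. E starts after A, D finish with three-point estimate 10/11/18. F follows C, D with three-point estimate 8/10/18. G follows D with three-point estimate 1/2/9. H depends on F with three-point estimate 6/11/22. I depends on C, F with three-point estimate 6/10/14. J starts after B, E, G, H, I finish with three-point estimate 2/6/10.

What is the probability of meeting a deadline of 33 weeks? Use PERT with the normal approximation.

te_A = (2 + 4·8 + 20)/6 = 54/6 = 9; σ²_A = ((20−2)/6)² = 9.000
te_B = (4 + 4·5 + 12)/6 = 36/6 = 6; σ²_B = ((12−4)/6)² = 1.778
te_C = (7 + 4·11 + 21)/6 = 72/6 = 12; σ²_C = ((21−7)/6)² = 5.444
te_D = (1 + 4·2 + 9)/6 = 18/6 = 3; σ²_D = ((9−1)/6)² = 1.778
te_E = (10 + 4·11 + 18)/6 = 72/6 = 12; σ²_E = ((18−10)/6)² = 1.778
te_F = (8 + 4·10 + 18)/6 = 66/6 = 11; σ²_F = ((18−8)/6)² = 2.778
te_G = (1 + 4·2 + 9)/6 = 18/6 = 3; σ²_G = ((9−1)/6)² = 1.778
te_H = (6 + 4·11 + 22)/6 = 72/6 = 12; σ²_H = ((22−6)/6)² = 7.111
te_I = (6 + 4·10 + 14)/6 = 60/6 = 10; σ²_I = ((14−6)/6)² = 1.778
te_J = (2 + 4·6 + 10)/6 = 36/6 = 6; σ²_J = ((10−2)/6)² = 1.778

Forward pass:
ES_A = 0; EF_A = 9
ES_B = 0; EF_B = 6
ES_C = 0; EF_C = 12
ES_D = 0; EF_D = 3
ES_E = max(EF_A=9, EF_D=3) = 9; EF_E = 9+12 = 21
ES_F = max(EF_C=12, EF_D=3) = 12; EF_F = 12+11 = 23
ES_G = 3; EF_G = 3+3 = 6
ES_H = 23; EF_H = 23+12 = 35
ES_I = max(EF_C=12, EF_F=23) = 23; EF_I = 23+10 = 33
ES_J = max(EF_B=6, EF_E=21, EF_G=6, EF_H=35, EF_I=33) = 35; EF_J = 35+6 = 41
Expected project duration μ = 41 weeks. Critical path: C → F → H → J.

Variance along critical path = 5.444 + 2.778 + 7.111 + 1.778 = 17.111; σ = √17.111 = 4.137 weeks.
Z = (33 − 41) / 4.137 = -1.934
P(T ≤ 33) = Φ(-1.934) ≈ 0.027

0.027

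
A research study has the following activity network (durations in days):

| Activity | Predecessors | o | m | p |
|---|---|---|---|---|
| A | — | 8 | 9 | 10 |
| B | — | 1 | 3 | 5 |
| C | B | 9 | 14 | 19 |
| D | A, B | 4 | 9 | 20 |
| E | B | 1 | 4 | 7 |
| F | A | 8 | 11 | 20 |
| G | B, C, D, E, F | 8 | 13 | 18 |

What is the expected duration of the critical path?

te_A = (8 + 4·9 + 10)/6 = 54/6 = 9
te_B = (1 + 4·3 + 5)/6 = 18/6 = 3
te_C = (9 + 4·14 + 19)/6 = 84/6 = 14
te_D = (4 + 4·9 + 20)/6 = 60/6 = 10
te_E = (1 + 4·4 + 7)/6 = 24/6 = 4
te_F = (8 + 4·11 + 20)/6 = 72/6 = 12
te_G = (8 + 4·13 + 18)/6 = 78/6 = 13

Forward pass:
ES_A = 0; EF_A = 9
ES_B = 0; EF_B = 3
ES_C = 3; EF_C = 3+14 = 17
ES_D = max(EF_A=9, EF_B=3) = 9; EF_D = 9+10 = 19
ES_E = 3; EF_E = 3+4 = 7
ES_F = 9; EF_F = 9+12 = 21
ES_G = max(EF_B=3, EF_C=17, EF_D=19, EF_E=7, EF_F=21) = 21; EF_G = 21+13 = 34
Expected project duration μ = 34 days. Critical path: A → F → G.

34 days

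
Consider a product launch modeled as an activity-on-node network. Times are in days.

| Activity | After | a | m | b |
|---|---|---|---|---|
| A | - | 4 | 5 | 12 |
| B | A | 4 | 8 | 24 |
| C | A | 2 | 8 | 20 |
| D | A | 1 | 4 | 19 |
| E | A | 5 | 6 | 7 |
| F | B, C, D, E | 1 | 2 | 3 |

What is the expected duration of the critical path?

te_A = (4 + 4·5 + 12)/6 = 36/6 = 6
te_B = (4 + 4·8 + 24)/6 = 60/6 = 10
te_C = (2 + 4·8 + 20)/6 = 54/6 = 9
te_D = (1 + 4·4 + 19)/6 = 36/6 = 6
te_E = (5 + 4·6 + 7)/6 = 36/6 = 6
te_F = (1 + 4·2 + 3)/6 = 12/6 = 2

Forward pass:
ES_A = 0; EF_A = 6
ES_B = 6; EF_B = 6+10 = 16
ES_C = 6; EF_C = 6+9 = 15
ES_D = 6; EF_D = 6+6 = 12
ES_E = 6; EF_E = 6+6 = 12
ES_F = max(EF_B=16, EF_C=15, EF_D=12, EF_E=12) = 16; EF_F = 16+2 = 18
Expected project duration μ = 18 days. Critical path: A → B → F.

18 days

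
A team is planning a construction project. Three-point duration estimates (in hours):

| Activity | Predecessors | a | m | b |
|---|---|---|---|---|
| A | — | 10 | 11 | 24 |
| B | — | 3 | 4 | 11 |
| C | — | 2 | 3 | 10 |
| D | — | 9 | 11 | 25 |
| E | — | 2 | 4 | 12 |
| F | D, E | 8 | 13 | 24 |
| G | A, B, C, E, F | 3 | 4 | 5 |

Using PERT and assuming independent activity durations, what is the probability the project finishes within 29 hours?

0.299

te_A = (10 + 4·11 + 24)/6 = 78/6 = 13; σ²_A = ((24−10)/6)² = 5.444
te_B = (3 + 4·4 + 11)/6 = 30/6 = 5; σ²_B = ((11−3)/6)² = 1.778
te_C = (2 + 4·3 + 10)/6 = 24/6 = 4; σ²_C = ((10−2)/6)² = 1.778
te_D = (9 + 4·11 + 25)/6 = 78/6 = 13; σ²_D = ((25−9)/6)² = 7.111
te_E = (2 + 4·4 + 12)/6 = 30/6 = 5; σ²_E = ((12−2)/6)² = 2.778
te_F = (8 + 4·13 + 24)/6 = 84/6 = 14; σ²_F = ((24−8)/6)² = 7.111
te_G = (3 + 4·4 + 5)/6 = 24/6 = 4; σ²_G = ((5−3)/6)² = 0.111

Forward pass:
ES_A = 0; EF_A = 13
ES_B = 0; EF_B = 5
ES_C = 0; EF_C = 4
ES_D = 0; EF_D = 13
ES_E = 0; EF_E = 5
ES_F = max(EF_D=13, EF_E=5) = 13; EF_F = 13+14 = 27
ES_G = max(EF_A=13, EF_B=5, EF_C=4, EF_E=5, EF_F=27) = 27; EF_G = 27+4 = 31
Expected project duration μ = 31 hours. Critical path: D → F → G.

Variance along critical path = 7.111 + 7.111 + 0.111 = 14.333; σ = √14.333 = 3.786 hours.
Z = (29 − 31) / 3.786 = -0.528
P(T ≤ 29) = Φ(-0.528) ≈ 0.299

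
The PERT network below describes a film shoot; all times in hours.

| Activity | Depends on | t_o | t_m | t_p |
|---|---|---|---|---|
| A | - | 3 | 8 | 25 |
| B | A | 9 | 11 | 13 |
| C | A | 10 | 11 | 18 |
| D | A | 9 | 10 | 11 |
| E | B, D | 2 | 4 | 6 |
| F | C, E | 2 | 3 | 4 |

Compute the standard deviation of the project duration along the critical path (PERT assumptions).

3.80 hours

te_A = (3 + 4·8 + 25)/6 = 60/6 = 10; σ²_A = ((25−3)/6)² = 13.444
te_B = (9 + 4·11 + 13)/6 = 66/6 = 11; σ²_B = ((13−9)/6)² = 0.444
te_C = (10 + 4·11 + 18)/6 = 72/6 = 12; σ²_C = ((18−10)/6)² = 1.778
te_D = (9 + 4·10 + 11)/6 = 60/6 = 10; σ²_D = ((11−9)/6)² = 0.111
te_E = (2 + 4·4 + 6)/6 = 24/6 = 4; σ²_E = ((6−2)/6)² = 0.444
te_F = (2 + 4·3 + 4)/6 = 18/6 = 3; σ²_F = ((4−2)/6)² = 0.111

Forward pass:
ES_A = 0; EF_A = 10
ES_B = 10; EF_B = 10+11 = 21
ES_C = 10; EF_C = 10+12 = 22
ES_D = 10; EF_D = 10+10 = 20
ES_E = max(EF_B=21, EF_D=20) = 21; EF_E = 21+4 = 25
ES_F = max(EF_C=22, EF_E=25) = 25; EF_F = 25+3 = 28
Expected project duration μ = 28 hours. Critical path: A → B → E → F.

Variance along critical path = 13.444 + 0.444 + 0.444 + 0.111 = 14.444
σ = √14.444 = 3.801 hours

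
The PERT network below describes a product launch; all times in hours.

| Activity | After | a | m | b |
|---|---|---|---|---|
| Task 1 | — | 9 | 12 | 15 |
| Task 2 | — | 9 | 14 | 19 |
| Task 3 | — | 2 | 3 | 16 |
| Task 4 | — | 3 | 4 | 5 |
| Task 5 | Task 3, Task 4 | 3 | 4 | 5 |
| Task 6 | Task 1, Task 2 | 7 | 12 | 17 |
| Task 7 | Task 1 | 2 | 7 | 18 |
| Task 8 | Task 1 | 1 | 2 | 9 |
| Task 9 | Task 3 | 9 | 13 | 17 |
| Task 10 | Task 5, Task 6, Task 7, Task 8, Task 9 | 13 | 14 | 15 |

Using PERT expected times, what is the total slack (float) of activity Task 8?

te_Task 1 = (9 + 4·12 + 15)/6 = 72/6 = 12
te_Task 2 = (9 + 4·14 + 19)/6 = 84/6 = 14
te_Task 3 = (2 + 4·3 + 16)/6 = 30/6 = 5
te_Task 4 = (3 + 4·4 + 5)/6 = 24/6 = 4
te_Task 5 = (3 + 4·4 + 5)/6 = 24/6 = 4
te_Task 6 = (7 + 4·12 + 17)/6 = 72/6 = 12
te_Task 7 = (2 + 4·7 + 18)/6 = 48/6 = 8
te_Task 8 = (1 + 4·2 + 9)/6 = 18/6 = 3
te_Task 9 = (9 + 4·13 + 17)/6 = 78/6 = 13
te_Task 10 = (13 + 4·14 + 15)/6 = 84/6 = 14

Forward pass:
ES_Task 1 = 0; EF_Task 1 = 12
ES_Task 2 = 0; EF_Task 2 = 14
ES_Task 3 = 0; EF_Task 3 = 5
ES_Task 4 = 0; EF_Task 4 = 4
ES_Task 5 = max(EF_Task 3=5, EF_Task 4=4) = 5; EF_Task 5 = 5+4 = 9
ES_Task 6 = max(EF_Task 1=12, EF_Task 2=14) = 14; EF_Task 6 = 14+12 = 26
ES_Task 7 = 12; EF_Task 7 = 12+8 = 20
ES_Task 8 = 12; EF_Task 8 = 12+3 = 15
ES_Task 9 = 5; EF_Task 9 = 5+13 = 18
ES_Task 10 = max(EF_Task 5=9, EF_Task 6=26, EF_Task 7=20, EF_Task 8=15, EF_Task 9=18) = 26; EF_Task 10 = 26+14 = 40
Expected project duration μ = 40 hours. Critical path: Task 2 → Task 6 → Task 10.

Backward pass:
LF_Task 10 = 40; LS_Task 10 = 40−14 = 26
LF_Task 9 = LS_Task 10 = 26; LS_Task 9 = 26−13 = 13
LF_Task 8 = LS_Task 10 = 26; LS_Task 8 = 26−3 = 23
LF_Task 7 = LS_Task 10 = 26; LS_Task 7 = 26−8 = 18
LF_Task 6 = LS_Task 10 = 26; LS_Task 6 = 26−12 = 14
LF_Task 5 = LS_Task 10 = 26; LS_Task 5 = 26−4 = 22
LF_Task 4 = LS_Task 5 = 22; LS_Task 4 = 22−4 = 18
LF_Task 3 = min(LS_Task 5=22, LS_Task 9=13) = 13; LS_Task 3 = 13−5 = 8
LF_Task 2 = LS_Task 6 = 14; LS_Task 2 = 14−14 = 0
LF_Task 1 = min(LS_Task 6=14, LS_Task 7=18, LS_Task 8=23) = 14; LS_Task 1 = 14−12 = 2
Slack_Task 8 = LS_Task 8 − ES_Task 8 = 23 − 12 = 11

11 hours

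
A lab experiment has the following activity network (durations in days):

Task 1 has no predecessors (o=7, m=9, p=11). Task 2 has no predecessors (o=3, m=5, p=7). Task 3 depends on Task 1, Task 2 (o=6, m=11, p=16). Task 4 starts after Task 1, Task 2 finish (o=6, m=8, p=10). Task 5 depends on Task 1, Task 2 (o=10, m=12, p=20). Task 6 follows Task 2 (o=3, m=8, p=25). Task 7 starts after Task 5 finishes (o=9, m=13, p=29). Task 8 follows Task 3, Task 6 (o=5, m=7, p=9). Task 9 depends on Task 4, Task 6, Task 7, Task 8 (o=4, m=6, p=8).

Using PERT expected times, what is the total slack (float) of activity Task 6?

te_Task 1 = (7 + 4·9 + 11)/6 = 54/6 = 9
te_Task 2 = (3 + 4·5 + 7)/6 = 30/6 = 5
te_Task 3 = (6 + 4·11 + 16)/6 = 66/6 = 11
te_Task 4 = (6 + 4·8 + 10)/6 = 48/6 = 8
te_Task 5 = (10 + 4·12 + 20)/6 = 78/6 = 13
te_Task 6 = (3 + 4·8 + 25)/6 = 60/6 = 10
te_Task 7 = (9 + 4·13 + 29)/6 = 90/6 = 15
te_Task 8 = (5 + 4·7 + 9)/6 = 42/6 = 7
te_Task 9 = (4 + 4·6 + 8)/6 = 36/6 = 6

Forward pass:
ES_Task 1 = 0; EF_Task 1 = 9
ES_Task 2 = 0; EF_Task 2 = 5
ES_Task 3 = max(EF_Task 1=9, EF_Task 2=5) = 9; EF_Task 3 = 9+11 = 20
ES_Task 4 = max(EF_Task 1=9, EF_Task 2=5) = 9; EF_Task 4 = 9+8 = 17
ES_Task 5 = max(EF_Task 1=9, EF_Task 2=5) = 9; EF_Task 5 = 9+13 = 22
ES_Task 6 = 5; EF_Task 6 = 5+10 = 15
ES_Task 7 = 22; EF_Task 7 = 22+15 = 37
ES_Task 8 = max(EF_Task 3=20, EF_Task 6=15) = 20; EF_Task 8 = 20+7 = 27
ES_Task 9 = max(EF_Task 4=17, EF_Task 6=15, EF_Task 7=37, EF_Task 8=27) = 37; EF_Task 9 = 37+6 = 43
Expected project duration μ = 43 days. Critical path: Task 1 → Task 5 → Task 7 → Task 9.

Backward pass:
LF_Task 9 = 43; LS_Task 9 = 43−6 = 37
LF_Task 8 = LS_Task 9 = 37; LS_Task 8 = 37−7 = 30
LF_Task 7 = LS_Task 9 = 37; LS_Task 7 = 37−15 = 22
LF_Task 6 = min(LS_Task 8=30, LS_Task 9=37) = 30; LS_Task 6 = 30−10 = 20
LF_Task 5 = LS_Task 7 = 22; LS_Task 5 = 22−13 = 9
LF_Task 4 = LS_Task 9 = 37; LS_Task 4 = 37−8 = 29
LF_Task 3 = LS_Task 8 = 30; LS_Task 3 = 30−11 = 19
LF_Task 2 = min(LS_Task 3=19, LS_Task 4=29, LS_Task 5=9, LS_Task 6=20) = 9; LS_Task 2 = 9−5 = 4
LF_Task 1 = min(LS_Task 3=19, LS_Task 4=29, LS_Task 5=9) = 9; LS_Task 1 = 9−9 = 0
Slack_Task 6 = LS_Task 6 − ES_Task 6 = 20 − 5 = 15

15 days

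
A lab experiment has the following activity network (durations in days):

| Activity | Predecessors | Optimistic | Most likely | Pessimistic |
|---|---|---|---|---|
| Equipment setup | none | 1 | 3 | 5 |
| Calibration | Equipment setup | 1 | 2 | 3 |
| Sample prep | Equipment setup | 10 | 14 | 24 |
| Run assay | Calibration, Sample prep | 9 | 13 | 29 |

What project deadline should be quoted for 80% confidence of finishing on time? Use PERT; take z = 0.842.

te_Equipment setup = (1 + 4·3 + 5)/6 = 18/6 = 3; σ²_Equipment setup = ((5−1)/6)² = 0.444
te_Calibration = (1 + 4·2 + 3)/6 = 12/6 = 2; σ²_Calibration = ((3−1)/6)² = 0.111
te_Sample prep = (10 + 4·14 + 24)/6 = 90/6 = 15; σ²_Sample prep = ((24−10)/6)² = 5.444
te_Run assay = (9 + 4·13 + 29)/6 = 90/6 = 15; σ²_Run assay = ((29−9)/6)² = 11.111

Forward pass:
ES_Equipment setup = 0; EF_Equipment setup = 3
ES_Calibration = 3; EF_Calibration = 3+2 = 5
ES_Sample prep = 3; EF_Sample prep = 3+15 = 18
ES_Run assay = max(EF_Calibration=5, EF_Sample prep=18) = 18; EF_Run assay = 18+15 = 33
Expected project duration μ = 33 days. Critical path: Equipment setup → Sample prep → Run assay.

Variance along critical path = 0.444 + 5.444 + 11.111 = 17.000; σ = 4.123 days.
D = μ + z·σ = 33 + 0.842·4.123 = 36.5 days

36.5 days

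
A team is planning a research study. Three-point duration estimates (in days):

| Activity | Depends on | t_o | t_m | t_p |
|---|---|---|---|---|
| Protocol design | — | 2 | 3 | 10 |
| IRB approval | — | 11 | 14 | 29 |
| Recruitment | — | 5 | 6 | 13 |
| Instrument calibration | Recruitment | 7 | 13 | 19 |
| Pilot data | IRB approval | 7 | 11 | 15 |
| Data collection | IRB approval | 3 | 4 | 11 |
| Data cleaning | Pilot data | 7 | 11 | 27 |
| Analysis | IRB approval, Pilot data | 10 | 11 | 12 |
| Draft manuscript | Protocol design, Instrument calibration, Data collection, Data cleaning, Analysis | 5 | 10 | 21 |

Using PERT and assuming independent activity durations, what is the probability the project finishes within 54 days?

te_Protocol design = (2 + 4·3 + 10)/6 = 24/6 = 4; σ²_Protocol design = ((10−2)/6)² = 1.778
te_IRB approval = (11 + 4·14 + 29)/6 = 96/6 = 16; σ²_IRB approval = ((29−11)/6)² = 9.000
te_Recruitment = (5 + 4·6 + 13)/6 = 42/6 = 7; σ²_Recruitment = ((13−5)/6)² = 1.778
te_Instrument calibration = (7 + 4·13 + 19)/6 = 78/6 = 13; σ²_Instrument calibration = ((19−7)/6)² = 4.000
te_Pilot data = (7 + 4·11 + 15)/6 = 66/6 = 11; σ²_Pilot data = ((15−7)/6)² = 1.778
te_Data collection = (3 + 4·4 + 11)/6 = 30/6 = 5; σ²_Data collection = ((11−3)/6)² = 1.778
te_Data cleaning = (7 + 4·11 + 27)/6 = 78/6 = 13; σ²_Data cleaning = ((27−7)/6)² = 11.111
te_Analysis = (10 + 4·11 + 12)/6 = 66/6 = 11; σ²_Analysis = ((12−10)/6)² = 0.111
te_Draft manuscript = (5 + 4·10 + 21)/6 = 66/6 = 11; σ²_Draft manuscript = ((21−5)/6)² = 7.111

Forward pass:
ES_Protocol design = 0; EF_Protocol design = 4
ES_IRB approval = 0; EF_IRB approval = 16
ES_Recruitment = 0; EF_Recruitment = 7
ES_Instrument calibration = 7; EF_Instrument calibration = 7+13 = 20
ES_Pilot data = 16; EF_Pilot data = 16+11 = 27
ES_Data collection = 16; EF_Data collection = 16+5 = 21
ES_Data cleaning = 27; EF_Data cleaning = 27+13 = 40
ES_Analysis = max(EF_IRB approval=16, EF_Pilot data=27) = 27; EF_Analysis = 27+11 = 38
ES_Draft manuscript = max(EF_Protocol design=4, EF_Instrument calibration=20, EF_Data collection=21, EF_Data cleaning=40, EF_Analysis=38) = 40; EF_Draft manuscript = 40+11 = 51
Expected project duration μ = 51 days. Critical path: IRB approval → Pilot data → Data cleaning → Draft manuscript.

Variance along critical path = 9.000 + 1.778 + 11.111 + 7.111 = 29.000; σ = √29.000 = 5.385 days.
Z = (54 − 51) / 5.385 = 0.557
P(T ≤ 54) = Φ(0.557) ≈ 0.711

0.711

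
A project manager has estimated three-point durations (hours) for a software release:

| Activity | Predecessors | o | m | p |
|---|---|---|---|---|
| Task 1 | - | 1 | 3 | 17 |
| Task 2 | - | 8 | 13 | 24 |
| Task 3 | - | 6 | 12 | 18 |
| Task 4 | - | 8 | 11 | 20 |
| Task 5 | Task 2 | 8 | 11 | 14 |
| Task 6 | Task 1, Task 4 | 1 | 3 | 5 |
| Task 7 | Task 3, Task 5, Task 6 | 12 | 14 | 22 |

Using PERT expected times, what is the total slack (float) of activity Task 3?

13 hours

te_Task 1 = (1 + 4·3 + 17)/6 = 30/6 = 5
te_Task 2 = (8 + 4·13 + 24)/6 = 84/6 = 14
te_Task 3 = (6 + 4·12 + 18)/6 = 72/6 = 12
te_Task 4 = (8 + 4·11 + 20)/6 = 72/6 = 12
te_Task 5 = (8 + 4·11 + 14)/6 = 66/6 = 11
te_Task 6 = (1 + 4·3 + 5)/6 = 18/6 = 3
te_Task 7 = (12 + 4·14 + 22)/6 = 90/6 = 15

Forward pass:
ES_Task 1 = 0; EF_Task 1 = 5
ES_Task 2 = 0; EF_Task 2 = 14
ES_Task 3 = 0; EF_Task 3 = 12
ES_Task 4 = 0; EF_Task 4 = 12
ES_Task 5 = 14; EF_Task 5 = 14+11 = 25
ES_Task 6 = max(EF_Task 1=5, EF_Task 4=12) = 12; EF_Task 6 = 12+3 = 15
ES_Task 7 = max(EF_Task 3=12, EF_Task 5=25, EF_Task 6=15) = 25; EF_Task 7 = 25+15 = 40
Expected project duration μ = 40 hours. Critical path: Task 2 → Task 5 → Task 7.

Backward pass:
LF_Task 7 = 40; LS_Task 7 = 40−15 = 25
LF_Task 6 = LS_Task 7 = 25; LS_Task 6 = 25−3 = 22
LF_Task 5 = LS_Task 7 = 25; LS_Task 5 = 25−11 = 14
LF_Task 4 = LS_Task 6 = 22; LS_Task 4 = 22−12 = 10
LF_Task 3 = LS_Task 7 = 25; LS_Task 3 = 25−12 = 13
LF_Task 2 = LS_Task 5 = 14; LS_Task 2 = 14−14 = 0
LF_Task 1 = LS_Task 6 = 22; LS_Task 1 = 22−5 = 17
Slack_Task 3 = LS_Task 3 − ES_Task 3 = 13 − 0 = 13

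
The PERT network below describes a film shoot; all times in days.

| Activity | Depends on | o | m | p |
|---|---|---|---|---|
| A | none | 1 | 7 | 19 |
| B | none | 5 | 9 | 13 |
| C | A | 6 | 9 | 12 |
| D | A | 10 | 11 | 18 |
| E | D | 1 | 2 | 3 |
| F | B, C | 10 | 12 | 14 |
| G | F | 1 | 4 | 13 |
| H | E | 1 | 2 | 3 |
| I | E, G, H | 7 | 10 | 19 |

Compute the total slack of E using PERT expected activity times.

10 days

te_A = (1 + 4·7 + 19)/6 = 48/6 = 8
te_B = (5 + 4·9 + 13)/6 = 54/6 = 9
te_C = (6 + 4·9 + 12)/6 = 54/6 = 9
te_D = (10 + 4·11 + 18)/6 = 72/6 = 12
te_E = (1 + 4·2 + 3)/6 = 12/6 = 2
te_F = (10 + 4·12 + 14)/6 = 72/6 = 12
te_G = (1 + 4·4 + 13)/6 = 30/6 = 5
te_H = (1 + 4·2 + 3)/6 = 12/6 = 2
te_I = (7 + 4·10 + 19)/6 = 66/6 = 11

Forward pass:
ES_A = 0; EF_A = 8
ES_B = 0; EF_B = 9
ES_C = 8; EF_C = 8+9 = 17
ES_D = 8; EF_D = 8+12 = 20
ES_E = 20; EF_E = 20+2 = 22
ES_F = max(EF_B=9, EF_C=17) = 17; EF_F = 17+12 = 29
ES_G = 29; EF_G = 29+5 = 34
ES_H = 22; EF_H = 22+2 = 24
ES_I = max(EF_E=22, EF_G=34, EF_H=24) = 34; EF_I = 34+11 = 45
Expected project duration μ = 45 days. Critical path: A → C → F → G → I.

Backward pass:
LF_I = 45; LS_I = 45−11 = 34
LF_H = LS_I = 34; LS_H = 34−2 = 32
LF_G = LS_I = 34; LS_G = 34−5 = 29
LF_F = LS_G = 29; LS_F = 29−12 = 17
LF_E = min(LS_H=32, LS_I=34) = 32; LS_E = 32−2 = 30
LF_D = LS_E = 30; LS_D = 30−12 = 18
LF_C = LS_F = 17; LS_C = 17−9 = 8
LF_B = LS_F = 17; LS_B = 17−9 = 8
LF_A = min(LS_C=8, LS_D=18) = 8; LS_A = 8−8 = 0
Slack_E = LS_E − ES_E = 30 − 20 = 10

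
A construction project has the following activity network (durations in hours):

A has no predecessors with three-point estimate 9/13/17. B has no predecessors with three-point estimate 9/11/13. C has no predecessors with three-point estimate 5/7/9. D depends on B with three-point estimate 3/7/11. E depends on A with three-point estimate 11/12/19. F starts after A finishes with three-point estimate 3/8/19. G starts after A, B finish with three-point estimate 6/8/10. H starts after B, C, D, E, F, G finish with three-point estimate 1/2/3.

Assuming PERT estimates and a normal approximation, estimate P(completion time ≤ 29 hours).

0.699

te_A = (9 + 4·13 + 17)/6 = 78/6 = 13; σ²_A = ((17−9)/6)² = 1.778
te_B = (9 + 4·11 + 13)/6 = 66/6 = 11; σ²_B = ((13−9)/6)² = 0.444
te_C = (5 + 4·7 + 9)/6 = 42/6 = 7; σ²_C = ((9−5)/6)² = 0.444
te_D = (3 + 4·7 + 11)/6 = 42/6 = 7; σ²_D = ((11−3)/6)² = 1.778
te_E = (11 + 4·12 + 19)/6 = 78/6 = 13; σ²_E = ((19−11)/6)² = 1.778
te_F = (3 + 4·8 + 19)/6 = 54/6 = 9; σ²_F = ((19−3)/6)² = 7.111
te_G = (6 + 4·8 + 10)/6 = 48/6 = 8; σ²_G = ((10−6)/6)² = 0.444
te_H = (1 + 4·2 + 3)/6 = 12/6 = 2; σ²_H = ((3−1)/6)² = 0.111

Forward pass:
ES_A = 0; EF_A = 13
ES_B = 0; EF_B = 11
ES_C = 0; EF_C = 7
ES_D = 11; EF_D = 11+7 = 18
ES_E = 13; EF_E = 13+13 = 26
ES_F = 13; EF_F = 13+9 = 22
ES_G = max(EF_A=13, EF_B=11) = 13; EF_G = 13+8 = 21
ES_H = max(EF_B=11, EF_C=7, EF_D=18, EF_E=26, EF_F=22, EF_G=21) = 26; EF_H = 26+2 = 28
Expected project duration μ = 28 hours. Critical path: A → E → H.

Variance along critical path = 1.778 + 1.778 + 0.111 = 3.667; σ = √3.667 = 1.915 hours.
Z = (29 − 28) / 1.915 = 0.522
P(T ≤ 29) = Φ(0.522) ≈ 0.699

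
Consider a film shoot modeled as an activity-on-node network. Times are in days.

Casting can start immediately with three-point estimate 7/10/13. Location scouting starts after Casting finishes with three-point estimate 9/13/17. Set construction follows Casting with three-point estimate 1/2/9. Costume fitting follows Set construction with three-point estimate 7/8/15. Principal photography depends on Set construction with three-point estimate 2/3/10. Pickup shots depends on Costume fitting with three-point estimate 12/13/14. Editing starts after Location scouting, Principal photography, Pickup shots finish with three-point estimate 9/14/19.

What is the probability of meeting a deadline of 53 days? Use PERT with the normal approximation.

0.929

te_Casting = (7 + 4·10 + 13)/6 = 60/6 = 10; σ²_Casting = ((13−7)/6)² = 1.000
te_Location scouting = (9 + 4·13 + 17)/6 = 78/6 = 13; σ²_Location scouting = ((17−9)/6)² = 1.778
te_Set construction = (1 + 4·2 + 9)/6 = 18/6 = 3; σ²_Set construction = ((9−1)/6)² = 1.778
te_Costume fitting = (7 + 4·8 + 15)/6 = 54/6 = 9; σ²_Costume fitting = ((15−7)/6)² = 1.778
te_Principal photography = (2 + 4·3 + 10)/6 = 24/6 = 4; σ²_Principal photography = ((10−2)/6)² = 1.778
te_Pickup shots = (12 + 4·13 + 14)/6 = 78/6 = 13; σ²_Pickup shots = ((14−12)/6)² = 0.111
te_Editing = (9 + 4·14 + 19)/6 = 84/6 = 14; σ²_Editing = ((19−9)/6)² = 2.778

Forward pass:
ES_Casting = 0; EF_Casting = 10
ES_Location scouting = 10; EF_Location scouting = 10+13 = 23
ES_Set construction = 10; EF_Set construction = 10+3 = 13
ES_Costume fitting = 13; EF_Costume fitting = 13+9 = 22
ES_Principal photography = 13; EF_Principal photography = 13+4 = 17
ES_Pickup shots = 22; EF_Pickup shots = 22+13 = 35
ES_Editing = max(EF_Location scouting=23, EF_Principal photography=17, EF_Pickup shots=35) = 35; EF_Editing = 35+14 = 49
Expected project duration μ = 49 days. Critical path: Casting → Set construction → Costume fitting → Pickup shots → Editing.

Variance along critical path = 1.000 + 1.778 + 1.778 + 0.111 + 2.778 = 7.444; σ = √7.444 = 2.728 days.
Z = (53 − 49) / 2.728 = 1.466
P(T ≤ 53) = Φ(1.466) ≈ 0.929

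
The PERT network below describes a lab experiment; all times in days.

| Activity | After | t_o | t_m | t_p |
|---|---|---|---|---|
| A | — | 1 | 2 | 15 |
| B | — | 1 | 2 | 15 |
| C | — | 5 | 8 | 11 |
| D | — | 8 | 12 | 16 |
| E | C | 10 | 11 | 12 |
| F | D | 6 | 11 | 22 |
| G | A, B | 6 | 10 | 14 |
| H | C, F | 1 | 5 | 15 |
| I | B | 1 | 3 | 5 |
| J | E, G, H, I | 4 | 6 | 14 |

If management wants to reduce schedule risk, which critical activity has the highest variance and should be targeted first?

F

te_A = (1 + 4·2 + 15)/6 = 24/6 = 4; σ²_A = ((15−1)/6)² = 5.444
te_B = (1 + 4·2 + 15)/6 = 24/6 = 4; σ²_B = ((15−1)/6)² = 5.444
te_C = (5 + 4·8 + 11)/6 = 48/6 = 8; σ²_C = ((11−5)/6)² = 1.000
te_D = (8 + 4·12 + 16)/6 = 72/6 = 12; σ²_D = ((16−8)/6)² = 1.778
te_E = (10 + 4·11 + 12)/6 = 66/6 = 11; σ²_E = ((12−10)/6)² = 0.111
te_F = (6 + 4·11 + 22)/6 = 72/6 = 12; σ²_F = ((22−6)/6)² = 7.111
te_G = (6 + 4·10 + 14)/6 = 60/6 = 10; σ²_G = ((14−6)/6)² = 1.778
te_H = (1 + 4·5 + 15)/6 = 36/6 = 6; σ²_H = ((15−1)/6)² = 5.444
te_I = (1 + 4·3 + 5)/6 = 18/6 = 3; σ²_I = ((5−1)/6)² = 0.444
te_J = (4 + 4·6 + 14)/6 = 42/6 = 7; σ²_J = ((14−4)/6)² = 2.778

Forward pass:
ES_A = 0; EF_A = 4
ES_B = 0; EF_B = 4
ES_C = 0; EF_C = 8
ES_D = 0; EF_D = 12
ES_E = 8; EF_E = 8+11 = 19
ES_F = 12; EF_F = 12+12 = 24
ES_G = max(EF_A=4, EF_B=4) = 4; EF_G = 4+10 = 14
ES_H = max(EF_C=8, EF_F=24) = 24; EF_H = 24+6 = 30
ES_I = 4; EF_I = 4+3 = 7
ES_J = max(EF_E=19, EF_G=14, EF_H=30, EF_I=7) = 30; EF_J = 30+7 = 37
Expected project duration μ = 37 days. Critical path: D → F → H → J.

Variances on critical path: σ²_D=1.778, σ²_F=7.111, σ²_H=5.444, σ²_J=2.778.
Largest is σ²_F = 7.111.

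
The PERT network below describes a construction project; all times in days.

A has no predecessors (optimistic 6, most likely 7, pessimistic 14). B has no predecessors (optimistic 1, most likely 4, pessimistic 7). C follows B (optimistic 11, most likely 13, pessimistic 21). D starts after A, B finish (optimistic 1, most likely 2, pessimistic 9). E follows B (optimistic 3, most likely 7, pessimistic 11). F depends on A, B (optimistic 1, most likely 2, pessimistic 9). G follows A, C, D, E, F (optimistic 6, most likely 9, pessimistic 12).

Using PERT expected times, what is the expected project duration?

27 days

te_A = (6 + 4·7 + 14)/6 = 48/6 = 8
te_B = (1 + 4·4 + 7)/6 = 24/6 = 4
te_C = (11 + 4·13 + 21)/6 = 84/6 = 14
te_D = (1 + 4·2 + 9)/6 = 18/6 = 3
te_E = (3 + 4·7 + 11)/6 = 42/6 = 7
te_F = (1 + 4·2 + 9)/6 = 18/6 = 3
te_G = (6 + 4·9 + 12)/6 = 54/6 = 9

Forward pass:
ES_A = 0; EF_A = 8
ES_B = 0; EF_B = 4
ES_C = 4; EF_C = 4+14 = 18
ES_D = max(EF_A=8, EF_B=4) = 8; EF_D = 8+3 = 11
ES_E = 4; EF_E = 4+7 = 11
ES_F = max(EF_A=8, EF_B=4) = 8; EF_F = 8+3 = 11
ES_G = max(EF_A=8, EF_C=18, EF_D=11, EF_E=11, EF_F=11) = 18; EF_G = 18+9 = 27
Expected project duration μ = 27 days. Critical path: B → C → G.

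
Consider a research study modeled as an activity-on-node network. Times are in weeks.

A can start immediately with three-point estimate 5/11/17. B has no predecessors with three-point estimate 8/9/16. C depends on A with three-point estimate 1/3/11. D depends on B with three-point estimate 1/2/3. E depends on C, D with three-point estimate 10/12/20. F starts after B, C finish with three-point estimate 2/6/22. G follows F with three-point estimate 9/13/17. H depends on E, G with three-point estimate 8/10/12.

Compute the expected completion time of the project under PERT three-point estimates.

46 weeks

te_A = (5 + 4·11 + 17)/6 = 66/6 = 11
te_B = (8 + 4·9 + 16)/6 = 60/6 = 10
te_C = (1 + 4·3 + 11)/6 = 24/6 = 4
te_D = (1 + 4·2 + 3)/6 = 12/6 = 2
te_E = (10 + 4·12 + 20)/6 = 78/6 = 13
te_F = (2 + 4·6 + 22)/6 = 48/6 = 8
te_G = (9 + 4·13 + 17)/6 = 78/6 = 13
te_H = (8 + 4·10 + 12)/6 = 60/6 = 10

Forward pass:
ES_A = 0; EF_A = 11
ES_B = 0; EF_B = 10
ES_C = 11; EF_C = 11+4 = 15
ES_D = 10; EF_D = 10+2 = 12
ES_E = max(EF_C=15, EF_D=12) = 15; EF_E = 15+13 = 28
ES_F = max(EF_B=10, EF_C=15) = 15; EF_F = 15+8 = 23
ES_G = 23; EF_G = 23+13 = 36
ES_H = max(EF_E=28, EF_G=36) = 36; EF_H = 36+10 = 46
Expected project duration μ = 46 weeks. Critical path: A → C → F → G → H.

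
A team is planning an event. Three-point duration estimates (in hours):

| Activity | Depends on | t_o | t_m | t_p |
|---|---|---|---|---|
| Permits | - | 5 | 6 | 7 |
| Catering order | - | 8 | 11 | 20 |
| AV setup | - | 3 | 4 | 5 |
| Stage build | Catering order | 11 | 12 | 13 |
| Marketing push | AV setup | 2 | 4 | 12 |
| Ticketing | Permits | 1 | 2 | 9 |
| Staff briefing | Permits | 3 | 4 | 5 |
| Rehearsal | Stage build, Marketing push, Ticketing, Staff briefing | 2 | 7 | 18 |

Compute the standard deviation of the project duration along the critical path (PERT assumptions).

3.35 hours

te_Permits = (5 + 4·6 + 7)/6 = 36/6 = 6; σ²_Permits = ((7−5)/6)² = 0.111
te_Catering order = (8 + 4·11 + 20)/6 = 72/6 = 12; σ²_Catering order = ((20−8)/6)² = 4.000
te_AV setup = (3 + 4·4 + 5)/6 = 24/6 = 4; σ²_AV setup = ((5−3)/6)² = 0.111
te_Stage build = (11 + 4·12 + 13)/6 = 72/6 = 12; σ²_Stage build = ((13−11)/6)² = 0.111
te_Marketing push = (2 + 4·4 + 12)/6 = 30/6 = 5; σ²_Marketing push = ((12−2)/6)² = 2.778
te_Ticketing = (1 + 4·2 + 9)/6 = 18/6 = 3; σ²_Ticketing = ((9−1)/6)² = 1.778
te_Staff briefing = (3 + 4·4 + 5)/6 = 24/6 = 4; σ²_Staff briefing = ((5−3)/6)² = 0.111
te_Rehearsal = (2 + 4·7 + 18)/6 = 48/6 = 8; σ²_Rehearsal = ((18−2)/6)² = 7.111

Forward pass:
ES_Permits = 0; EF_Permits = 6
ES_Catering order = 0; EF_Catering order = 12
ES_AV setup = 0; EF_AV setup = 4
ES_Stage build = 12; EF_Stage build = 12+12 = 24
ES_Marketing push = 4; EF_Marketing push = 4+5 = 9
ES_Ticketing = 6; EF_Ticketing = 6+3 = 9
ES_Staff briefing = 6; EF_Staff briefing = 6+4 = 10
ES_Rehearsal = max(EF_Stage build=24, EF_Marketing push=9, EF_Ticketing=9, EF_Staff briefing=10) = 24; EF_Rehearsal = 24+8 = 32
Expected project duration μ = 32 hours. Critical path: Catering order → Stage build → Rehearsal.

Variance along critical path = 4.000 + 0.111 + 7.111 = 11.222
σ = √11.222 = 3.350 hours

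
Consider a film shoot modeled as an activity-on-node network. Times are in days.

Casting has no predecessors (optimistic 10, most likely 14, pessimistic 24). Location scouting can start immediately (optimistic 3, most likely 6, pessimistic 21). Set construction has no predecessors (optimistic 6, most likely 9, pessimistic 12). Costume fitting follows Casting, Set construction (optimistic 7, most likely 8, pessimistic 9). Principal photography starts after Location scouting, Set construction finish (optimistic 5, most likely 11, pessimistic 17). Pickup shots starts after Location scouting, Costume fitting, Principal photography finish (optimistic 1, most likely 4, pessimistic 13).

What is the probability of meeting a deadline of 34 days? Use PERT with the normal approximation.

te_Casting = (10 + 4·14 + 24)/6 = 90/6 = 15; σ²_Casting = ((24−10)/6)² = 5.444
te_Location scouting = (3 + 4·6 + 21)/6 = 48/6 = 8; σ²_Location scouting = ((21−3)/6)² = 9.000
te_Set construction = (6 + 4·9 + 12)/6 = 54/6 = 9; σ²_Set construction = ((12−6)/6)² = 1.000
te_Costume fitting = (7 + 4·8 + 9)/6 = 48/6 = 8; σ²_Costume fitting = ((9−7)/6)² = 0.111
te_Principal photography = (5 + 4·11 + 17)/6 = 66/6 = 11; σ²_Principal photography = ((17−5)/6)² = 4.000
te_Pickup shots = (1 + 4·4 + 13)/6 = 30/6 = 5; σ²_Pickup shots = ((13−1)/6)² = 4.000

Forward pass:
ES_Casting = 0; EF_Casting = 15
ES_Location scouting = 0; EF_Location scouting = 8
ES_Set construction = 0; EF_Set construction = 9
ES_Costume fitting = max(EF_Casting=15, EF_Set construction=9) = 15; EF_Costume fitting = 15+8 = 23
ES_Principal photography = max(EF_Location scouting=8, EF_Set construction=9) = 9; EF_Principal photography = 9+11 = 20
ES_Pickup shots = max(EF_Location scouting=8, EF_Costume fitting=23, EF_Principal photography=20) = 23; EF_Pickup shots = 23+5 = 28
Expected project duration μ = 28 days. Critical path: Casting → Costume fitting → Pickup shots.

Variance along critical path = 5.444 + 0.111 + 4.000 = 9.556; σ = √9.556 = 3.091 days.
Z = (34 − 28) / 3.091 = 1.941
P(T ≤ 34) = Φ(1.941) ≈ 0.974

0.974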